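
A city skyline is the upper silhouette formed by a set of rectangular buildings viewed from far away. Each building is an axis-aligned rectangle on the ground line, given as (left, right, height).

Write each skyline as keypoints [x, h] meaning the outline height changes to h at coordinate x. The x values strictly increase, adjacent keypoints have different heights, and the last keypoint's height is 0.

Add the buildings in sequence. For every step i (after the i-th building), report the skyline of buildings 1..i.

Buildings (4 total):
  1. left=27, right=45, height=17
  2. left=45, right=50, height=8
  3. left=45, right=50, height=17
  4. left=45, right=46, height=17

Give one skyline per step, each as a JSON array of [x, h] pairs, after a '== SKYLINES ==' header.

== SKYLINES ==
[[27,17],[45,0]]
[[27,17],[45,8],[50,0]]
[[27,17],[50,0]]
[[27,17],[50,0]]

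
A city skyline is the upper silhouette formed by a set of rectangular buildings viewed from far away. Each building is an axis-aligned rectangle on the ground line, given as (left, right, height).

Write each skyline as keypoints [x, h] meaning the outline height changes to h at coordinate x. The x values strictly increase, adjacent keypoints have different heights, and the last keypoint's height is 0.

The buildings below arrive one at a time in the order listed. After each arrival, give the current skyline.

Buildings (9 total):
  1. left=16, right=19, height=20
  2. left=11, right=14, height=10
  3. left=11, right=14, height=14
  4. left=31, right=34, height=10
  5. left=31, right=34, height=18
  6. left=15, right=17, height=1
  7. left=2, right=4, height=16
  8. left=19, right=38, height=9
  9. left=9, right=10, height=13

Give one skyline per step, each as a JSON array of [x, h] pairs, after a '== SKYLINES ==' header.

== SKYLINES ==
[[16,20],[19,0]]
[[11,10],[14,0],[16,20],[19,0]]
[[11,14],[14,0],[16,20],[19,0]]
[[11,14],[14,0],[16,20],[19,0],[31,10],[34,0]]
[[11,14],[14,0],[16,20],[19,0],[31,18],[34,0]]
[[11,14],[14,0],[15,1],[16,20],[19,0],[31,18],[34,0]]
[[2,16],[4,0],[11,14],[14,0],[15,1],[16,20],[19,0],[31,18],[34,0]]
[[2,16],[4,0],[11,14],[14,0],[15,1],[16,20],[19,9],[31,18],[34,9],[38,0]]
[[2,16],[4,0],[9,13],[10,0],[11,14],[14,0],[15,1],[16,20],[19,9],[31,18],[34,9],[38,0]]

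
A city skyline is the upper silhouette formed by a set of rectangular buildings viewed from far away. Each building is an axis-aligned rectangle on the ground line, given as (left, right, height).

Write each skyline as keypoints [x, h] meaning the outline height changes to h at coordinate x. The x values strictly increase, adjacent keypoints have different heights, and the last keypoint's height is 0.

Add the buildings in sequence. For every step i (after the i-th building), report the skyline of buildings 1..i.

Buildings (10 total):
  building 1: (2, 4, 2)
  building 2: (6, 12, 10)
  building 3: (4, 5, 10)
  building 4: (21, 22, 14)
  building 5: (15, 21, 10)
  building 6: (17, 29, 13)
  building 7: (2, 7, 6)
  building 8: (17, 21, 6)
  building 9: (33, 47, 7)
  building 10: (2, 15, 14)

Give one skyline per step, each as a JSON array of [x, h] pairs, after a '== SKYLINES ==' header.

== SKYLINES ==
[[2,2],[4,0]]
[[2,2],[4,0],[6,10],[12,0]]
[[2,2],[4,10],[5,0],[6,10],[12,0]]
[[2,2],[4,10],[5,0],[6,10],[12,0],[21,14],[22,0]]
[[2,2],[4,10],[5,0],[6,10],[12,0],[15,10],[21,14],[22,0]]
[[2,2],[4,10],[5,0],[6,10],[12,0],[15,10],[17,13],[21,14],[22,13],[29,0]]
[[2,6],[4,10],[5,6],[6,10],[12,0],[15,10],[17,13],[21,14],[22,13],[29,0]]
[[2,6],[4,10],[5,6],[6,10],[12,0],[15,10],[17,13],[21,14],[22,13],[29,0]]
[[2,6],[4,10],[5,6],[6,10],[12,0],[15,10],[17,13],[21,14],[22,13],[29,0],[33,7],[47,0]]
[[2,14],[15,10],[17,13],[21,14],[22,13],[29,0],[33,7],[47,0]]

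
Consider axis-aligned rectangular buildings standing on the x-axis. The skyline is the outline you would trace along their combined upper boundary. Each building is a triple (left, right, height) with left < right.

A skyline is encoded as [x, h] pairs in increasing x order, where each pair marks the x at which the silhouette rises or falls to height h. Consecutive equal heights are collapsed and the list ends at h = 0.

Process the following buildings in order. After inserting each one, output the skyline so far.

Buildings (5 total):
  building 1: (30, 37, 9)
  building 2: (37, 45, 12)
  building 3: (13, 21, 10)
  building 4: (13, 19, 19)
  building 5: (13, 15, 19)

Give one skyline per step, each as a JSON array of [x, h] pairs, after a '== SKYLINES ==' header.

== SKYLINES ==
[[30,9],[37,0]]
[[30,9],[37,12],[45,0]]
[[13,10],[21,0],[30,9],[37,12],[45,0]]
[[13,19],[19,10],[21,0],[30,9],[37,12],[45,0]]
[[13,19],[19,10],[21,0],[30,9],[37,12],[45,0]]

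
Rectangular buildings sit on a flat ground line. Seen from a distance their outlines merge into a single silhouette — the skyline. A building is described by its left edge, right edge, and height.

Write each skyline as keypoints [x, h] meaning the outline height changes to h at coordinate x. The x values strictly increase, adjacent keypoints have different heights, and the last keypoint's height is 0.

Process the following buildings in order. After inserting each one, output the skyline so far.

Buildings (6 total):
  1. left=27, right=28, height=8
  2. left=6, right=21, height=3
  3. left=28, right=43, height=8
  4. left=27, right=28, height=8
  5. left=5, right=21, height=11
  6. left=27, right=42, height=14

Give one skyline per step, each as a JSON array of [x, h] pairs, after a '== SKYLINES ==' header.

== SKYLINES ==
[[27,8],[28,0]]
[[6,3],[21,0],[27,8],[28,0]]
[[6,3],[21,0],[27,8],[43,0]]
[[6,3],[21,0],[27,8],[43,0]]
[[5,11],[21,0],[27,8],[43,0]]
[[5,11],[21,0],[27,14],[42,8],[43,0]]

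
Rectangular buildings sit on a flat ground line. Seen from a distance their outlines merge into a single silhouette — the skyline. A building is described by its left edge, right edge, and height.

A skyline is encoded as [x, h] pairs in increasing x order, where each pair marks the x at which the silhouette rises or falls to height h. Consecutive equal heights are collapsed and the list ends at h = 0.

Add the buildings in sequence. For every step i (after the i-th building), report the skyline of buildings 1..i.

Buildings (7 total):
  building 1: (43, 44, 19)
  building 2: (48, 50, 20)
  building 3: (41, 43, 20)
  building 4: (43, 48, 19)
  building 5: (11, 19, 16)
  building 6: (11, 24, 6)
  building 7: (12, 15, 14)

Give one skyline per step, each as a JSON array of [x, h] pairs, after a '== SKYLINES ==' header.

== SKYLINES ==
[[43,19],[44,0]]
[[43,19],[44,0],[48,20],[50,0]]
[[41,20],[43,19],[44,0],[48,20],[50,0]]
[[41,20],[43,19],[48,20],[50,0]]
[[11,16],[19,0],[41,20],[43,19],[48,20],[50,0]]
[[11,16],[19,6],[24,0],[41,20],[43,19],[48,20],[50,0]]
[[11,16],[19,6],[24,0],[41,20],[43,19],[48,20],[50,0]]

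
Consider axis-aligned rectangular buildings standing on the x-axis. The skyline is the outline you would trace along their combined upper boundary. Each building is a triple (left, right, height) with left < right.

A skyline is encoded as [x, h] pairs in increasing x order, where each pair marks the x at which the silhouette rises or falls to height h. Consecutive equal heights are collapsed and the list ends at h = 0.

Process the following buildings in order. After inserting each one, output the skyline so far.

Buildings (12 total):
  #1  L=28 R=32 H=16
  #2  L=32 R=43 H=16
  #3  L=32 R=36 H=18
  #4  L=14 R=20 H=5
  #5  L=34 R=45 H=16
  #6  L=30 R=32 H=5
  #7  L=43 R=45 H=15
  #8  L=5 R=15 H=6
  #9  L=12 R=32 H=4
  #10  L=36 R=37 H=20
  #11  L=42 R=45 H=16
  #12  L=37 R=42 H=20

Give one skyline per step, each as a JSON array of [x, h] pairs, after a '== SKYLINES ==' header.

== SKYLINES ==
[[28,16],[32,0]]
[[28,16],[43,0]]
[[28,16],[32,18],[36,16],[43,0]]
[[14,5],[20,0],[28,16],[32,18],[36,16],[43,0]]
[[14,5],[20,0],[28,16],[32,18],[36,16],[45,0]]
[[14,5],[20,0],[28,16],[32,18],[36,16],[45,0]]
[[14,5],[20,0],[28,16],[32,18],[36,16],[45,0]]
[[5,6],[15,5],[20,0],[28,16],[32,18],[36,16],[45,0]]
[[5,6],[15,5],[20,4],[28,16],[32,18],[36,16],[45,0]]
[[5,6],[15,5],[20,4],[28,16],[32,18],[36,20],[37,16],[45,0]]
[[5,6],[15,5],[20,4],[28,16],[32,18],[36,20],[37,16],[45,0]]
[[5,6],[15,5],[20,4],[28,16],[32,18],[36,20],[42,16],[45,0]]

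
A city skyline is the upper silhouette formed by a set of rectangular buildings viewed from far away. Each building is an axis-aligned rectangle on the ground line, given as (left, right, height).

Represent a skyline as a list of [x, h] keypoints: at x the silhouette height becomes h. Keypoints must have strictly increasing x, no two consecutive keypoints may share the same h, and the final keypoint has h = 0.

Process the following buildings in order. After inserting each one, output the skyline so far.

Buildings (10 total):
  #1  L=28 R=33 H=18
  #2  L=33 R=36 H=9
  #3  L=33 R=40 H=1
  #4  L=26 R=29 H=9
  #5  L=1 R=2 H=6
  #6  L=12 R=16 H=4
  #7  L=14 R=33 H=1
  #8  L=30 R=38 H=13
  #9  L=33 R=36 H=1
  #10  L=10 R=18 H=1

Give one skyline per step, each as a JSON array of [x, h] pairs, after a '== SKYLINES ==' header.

== SKYLINES ==
[[28,18],[33,0]]
[[28,18],[33,9],[36,0]]
[[28,18],[33,9],[36,1],[40,0]]
[[26,9],[28,18],[33,9],[36,1],[40,0]]
[[1,6],[2,0],[26,9],[28,18],[33,9],[36,1],[40,0]]
[[1,6],[2,0],[12,4],[16,0],[26,9],[28,18],[33,9],[36,1],[40,0]]
[[1,6],[2,0],[12,4],[16,1],[26,9],[28,18],[33,9],[36,1],[40,0]]
[[1,6],[2,0],[12,4],[16,1],[26,9],[28,18],[33,13],[38,1],[40,0]]
[[1,6],[2,0],[12,4],[16,1],[26,9],[28,18],[33,13],[38,1],[40,0]]
[[1,6],[2,0],[10,1],[12,4],[16,1],[26,9],[28,18],[33,13],[38,1],[40,0]]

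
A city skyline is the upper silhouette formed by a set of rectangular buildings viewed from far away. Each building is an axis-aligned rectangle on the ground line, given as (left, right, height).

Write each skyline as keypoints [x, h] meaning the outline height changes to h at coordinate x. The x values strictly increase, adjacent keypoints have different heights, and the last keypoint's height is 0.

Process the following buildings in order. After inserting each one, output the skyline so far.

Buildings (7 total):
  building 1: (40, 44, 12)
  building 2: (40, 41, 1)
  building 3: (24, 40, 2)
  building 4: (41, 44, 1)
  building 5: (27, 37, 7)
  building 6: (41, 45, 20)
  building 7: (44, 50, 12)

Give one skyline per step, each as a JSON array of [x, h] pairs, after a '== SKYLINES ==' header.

== SKYLINES ==
[[40,12],[44,0]]
[[40,12],[44,0]]
[[24,2],[40,12],[44,0]]
[[24,2],[40,12],[44,0]]
[[24,2],[27,7],[37,2],[40,12],[44,0]]
[[24,2],[27,7],[37,2],[40,12],[41,20],[45,0]]
[[24,2],[27,7],[37,2],[40,12],[41,20],[45,12],[50,0]]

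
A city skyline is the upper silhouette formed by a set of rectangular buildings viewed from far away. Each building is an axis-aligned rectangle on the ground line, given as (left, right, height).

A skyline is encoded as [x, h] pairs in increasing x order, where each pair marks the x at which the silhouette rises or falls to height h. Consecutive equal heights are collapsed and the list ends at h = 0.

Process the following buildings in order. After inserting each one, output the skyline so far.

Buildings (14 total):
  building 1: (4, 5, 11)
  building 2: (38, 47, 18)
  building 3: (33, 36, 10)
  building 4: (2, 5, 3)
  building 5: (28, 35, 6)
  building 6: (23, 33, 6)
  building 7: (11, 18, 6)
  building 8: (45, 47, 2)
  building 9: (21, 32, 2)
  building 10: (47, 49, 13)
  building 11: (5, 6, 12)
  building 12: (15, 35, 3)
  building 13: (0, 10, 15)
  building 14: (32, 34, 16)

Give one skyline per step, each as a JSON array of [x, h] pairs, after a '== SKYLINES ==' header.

== SKYLINES ==
[[4,11],[5,0]]
[[4,11],[5,0],[38,18],[47,0]]
[[4,11],[5,0],[33,10],[36,0],[38,18],[47,0]]
[[2,3],[4,11],[5,0],[33,10],[36,0],[38,18],[47,0]]
[[2,3],[4,11],[5,0],[28,6],[33,10],[36,0],[38,18],[47,0]]
[[2,3],[4,11],[5,0],[23,6],[33,10],[36,0],[38,18],[47,0]]
[[2,3],[4,11],[5,0],[11,6],[18,0],[23,6],[33,10],[36,0],[38,18],[47,0]]
[[2,3],[4,11],[5,0],[11,6],[18,0],[23,6],[33,10],[36,0],[38,18],[47,0]]
[[2,3],[4,11],[5,0],[11,6],[18,0],[21,2],[23,6],[33,10],[36,0],[38,18],[47,0]]
[[2,3],[4,11],[5,0],[11,6],[18,0],[21,2],[23,6],[33,10],[36,0],[38,18],[47,13],[49,0]]
[[2,3],[4,11],[5,12],[6,0],[11,6],[18,0],[21,2],[23,6],[33,10],[36,0],[38,18],[47,13],[49,0]]
[[2,3],[4,11],[5,12],[6,0],[11,6],[18,3],[23,6],[33,10],[36,0],[38,18],[47,13],[49,0]]
[[0,15],[10,0],[11,6],[18,3],[23,6],[33,10],[36,0],[38,18],[47,13],[49,0]]
[[0,15],[10,0],[11,6],[18,3],[23,6],[32,16],[34,10],[36,0],[38,18],[47,13],[49,0]]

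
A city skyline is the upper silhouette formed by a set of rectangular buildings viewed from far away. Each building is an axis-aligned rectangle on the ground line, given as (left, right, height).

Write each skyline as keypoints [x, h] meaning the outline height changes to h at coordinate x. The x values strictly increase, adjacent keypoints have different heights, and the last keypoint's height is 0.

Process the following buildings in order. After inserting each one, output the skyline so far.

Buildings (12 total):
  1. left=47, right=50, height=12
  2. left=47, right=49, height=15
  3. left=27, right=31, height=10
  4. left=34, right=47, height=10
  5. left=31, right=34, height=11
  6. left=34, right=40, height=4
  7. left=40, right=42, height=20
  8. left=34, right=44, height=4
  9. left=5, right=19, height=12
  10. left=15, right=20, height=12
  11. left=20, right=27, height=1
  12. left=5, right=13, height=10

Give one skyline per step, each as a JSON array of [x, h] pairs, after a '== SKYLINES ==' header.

== SKYLINES ==
[[47,12],[50,0]]
[[47,15],[49,12],[50,0]]
[[27,10],[31,0],[47,15],[49,12],[50,0]]
[[27,10],[31,0],[34,10],[47,15],[49,12],[50,0]]
[[27,10],[31,11],[34,10],[47,15],[49,12],[50,0]]
[[27,10],[31,11],[34,10],[47,15],[49,12],[50,0]]
[[27,10],[31,11],[34,10],[40,20],[42,10],[47,15],[49,12],[50,0]]
[[27,10],[31,11],[34,10],[40,20],[42,10],[47,15],[49,12],[50,0]]
[[5,12],[19,0],[27,10],[31,11],[34,10],[40,20],[42,10],[47,15],[49,12],[50,0]]
[[5,12],[20,0],[27,10],[31,11],[34,10],[40,20],[42,10],[47,15],[49,12],[50,0]]
[[5,12],[20,1],[27,10],[31,11],[34,10],[40,20],[42,10],[47,15],[49,12],[50,0]]
[[5,12],[20,1],[27,10],[31,11],[34,10],[40,20],[42,10],[47,15],[49,12],[50,0]]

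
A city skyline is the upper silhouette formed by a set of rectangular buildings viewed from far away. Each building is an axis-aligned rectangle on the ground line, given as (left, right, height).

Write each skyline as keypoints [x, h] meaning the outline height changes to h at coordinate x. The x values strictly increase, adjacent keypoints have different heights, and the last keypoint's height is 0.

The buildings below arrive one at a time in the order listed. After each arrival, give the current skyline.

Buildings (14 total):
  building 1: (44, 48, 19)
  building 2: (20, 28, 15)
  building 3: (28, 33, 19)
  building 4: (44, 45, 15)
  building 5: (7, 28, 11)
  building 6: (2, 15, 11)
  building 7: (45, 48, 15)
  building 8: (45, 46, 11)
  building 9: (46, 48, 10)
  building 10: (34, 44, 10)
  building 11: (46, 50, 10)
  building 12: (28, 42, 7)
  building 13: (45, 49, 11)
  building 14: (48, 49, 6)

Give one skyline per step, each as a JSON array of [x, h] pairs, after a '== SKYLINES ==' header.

== SKYLINES ==
[[44,19],[48,0]]
[[20,15],[28,0],[44,19],[48,0]]
[[20,15],[28,19],[33,0],[44,19],[48,0]]
[[20,15],[28,19],[33,0],[44,19],[48,0]]
[[7,11],[20,15],[28,19],[33,0],[44,19],[48,0]]
[[2,11],[20,15],[28,19],[33,0],[44,19],[48,0]]
[[2,11],[20,15],[28,19],[33,0],[44,19],[48,0]]
[[2,11],[20,15],[28,19],[33,0],[44,19],[48,0]]
[[2,11],[20,15],[28,19],[33,0],[44,19],[48,0]]
[[2,11],[20,15],[28,19],[33,0],[34,10],[44,19],[48,0]]
[[2,11],[20,15],[28,19],[33,0],[34,10],[44,19],[48,10],[50,0]]
[[2,11],[20,15],[28,19],[33,7],[34,10],[44,19],[48,10],[50,0]]
[[2,11],[20,15],[28,19],[33,7],[34,10],[44,19],[48,11],[49,10],[50,0]]
[[2,11],[20,15],[28,19],[33,7],[34,10],[44,19],[48,11],[49,10],[50,0]]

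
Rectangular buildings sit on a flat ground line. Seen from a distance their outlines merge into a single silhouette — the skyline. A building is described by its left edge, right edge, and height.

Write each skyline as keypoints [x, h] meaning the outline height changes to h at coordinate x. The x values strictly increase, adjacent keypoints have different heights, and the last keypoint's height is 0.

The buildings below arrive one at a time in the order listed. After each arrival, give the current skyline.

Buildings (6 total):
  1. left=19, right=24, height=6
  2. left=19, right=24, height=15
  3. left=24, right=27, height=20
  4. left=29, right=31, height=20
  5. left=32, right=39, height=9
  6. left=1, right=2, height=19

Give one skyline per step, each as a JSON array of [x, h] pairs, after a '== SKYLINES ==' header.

== SKYLINES ==
[[19,6],[24,0]]
[[19,15],[24,0]]
[[19,15],[24,20],[27,0]]
[[19,15],[24,20],[27,0],[29,20],[31,0]]
[[19,15],[24,20],[27,0],[29,20],[31,0],[32,9],[39,0]]
[[1,19],[2,0],[19,15],[24,20],[27,0],[29,20],[31,0],[32,9],[39,0]]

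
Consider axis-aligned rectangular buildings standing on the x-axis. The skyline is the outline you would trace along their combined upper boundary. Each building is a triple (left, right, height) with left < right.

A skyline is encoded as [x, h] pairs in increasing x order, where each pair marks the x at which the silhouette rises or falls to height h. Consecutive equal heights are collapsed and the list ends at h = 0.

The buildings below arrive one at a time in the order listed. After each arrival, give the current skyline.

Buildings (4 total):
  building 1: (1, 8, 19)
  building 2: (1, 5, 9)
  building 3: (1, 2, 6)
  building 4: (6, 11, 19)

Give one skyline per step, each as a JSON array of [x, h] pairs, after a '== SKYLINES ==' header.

== SKYLINES ==
[[1,19],[8,0]]
[[1,19],[8,0]]
[[1,19],[8,0]]
[[1,19],[11,0]]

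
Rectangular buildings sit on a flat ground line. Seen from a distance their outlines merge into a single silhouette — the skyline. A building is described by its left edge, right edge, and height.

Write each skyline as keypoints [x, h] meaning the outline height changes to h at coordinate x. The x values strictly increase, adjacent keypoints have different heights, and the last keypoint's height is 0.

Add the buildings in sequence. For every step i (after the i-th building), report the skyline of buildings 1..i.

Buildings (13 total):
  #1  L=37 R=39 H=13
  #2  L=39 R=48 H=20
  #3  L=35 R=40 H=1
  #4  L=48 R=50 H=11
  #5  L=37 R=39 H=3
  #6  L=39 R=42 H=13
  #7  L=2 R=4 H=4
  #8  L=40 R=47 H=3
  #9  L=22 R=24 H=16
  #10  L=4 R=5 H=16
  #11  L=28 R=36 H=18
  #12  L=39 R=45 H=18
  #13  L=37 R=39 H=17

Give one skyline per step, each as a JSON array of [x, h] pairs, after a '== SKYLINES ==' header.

== SKYLINES ==
[[37,13],[39,0]]
[[37,13],[39,20],[48,0]]
[[35,1],[37,13],[39,20],[48,0]]
[[35,1],[37,13],[39,20],[48,11],[50,0]]
[[35,1],[37,13],[39,20],[48,11],[50,0]]
[[35,1],[37,13],[39,20],[48,11],[50,0]]
[[2,4],[4,0],[35,1],[37,13],[39,20],[48,11],[50,0]]
[[2,4],[4,0],[35,1],[37,13],[39,20],[48,11],[50,0]]
[[2,4],[4,0],[22,16],[24,0],[35,1],[37,13],[39,20],[48,11],[50,0]]
[[2,4],[4,16],[5,0],[22,16],[24,0],[35,1],[37,13],[39,20],[48,11],[50,0]]
[[2,4],[4,16],[5,0],[22,16],[24,0],[28,18],[36,1],[37,13],[39,20],[48,11],[50,0]]
[[2,4],[4,16],[5,0],[22,16],[24,0],[28,18],[36,1],[37,13],[39,20],[48,11],[50,0]]
[[2,4],[4,16],[5,0],[22,16],[24,0],[28,18],[36,1],[37,17],[39,20],[48,11],[50,0]]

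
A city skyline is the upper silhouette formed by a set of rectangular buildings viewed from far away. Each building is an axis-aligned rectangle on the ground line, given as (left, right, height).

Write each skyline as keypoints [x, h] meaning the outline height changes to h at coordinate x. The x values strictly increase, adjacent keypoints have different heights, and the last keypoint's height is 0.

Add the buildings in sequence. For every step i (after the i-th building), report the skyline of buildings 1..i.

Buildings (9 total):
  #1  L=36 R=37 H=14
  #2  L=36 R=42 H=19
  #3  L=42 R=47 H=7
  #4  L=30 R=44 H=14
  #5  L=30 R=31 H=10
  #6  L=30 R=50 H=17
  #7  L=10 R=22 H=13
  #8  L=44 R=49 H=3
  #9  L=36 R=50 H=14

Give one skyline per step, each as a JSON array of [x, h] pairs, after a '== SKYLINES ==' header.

== SKYLINES ==
[[36,14],[37,0]]
[[36,19],[42,0]]
[[36,19],[42,7],[47,0]]
[[30,14],[36,19],[42,14],[44,7],[47,0]]
[[30,14],[36,19],[42,14],[44,7],[47,0]]
[[30,17],[36,19],[42,17],[50,0]]
[[10,13],[22,0],[30,17],[36,19],[42,17],[50,0]]
[[10,13],[22,0],[30,17],[36,19],[42,17],[50,0]]
[[10,13],[22,0],[30,17],[36,19],[42,17],[50,0]]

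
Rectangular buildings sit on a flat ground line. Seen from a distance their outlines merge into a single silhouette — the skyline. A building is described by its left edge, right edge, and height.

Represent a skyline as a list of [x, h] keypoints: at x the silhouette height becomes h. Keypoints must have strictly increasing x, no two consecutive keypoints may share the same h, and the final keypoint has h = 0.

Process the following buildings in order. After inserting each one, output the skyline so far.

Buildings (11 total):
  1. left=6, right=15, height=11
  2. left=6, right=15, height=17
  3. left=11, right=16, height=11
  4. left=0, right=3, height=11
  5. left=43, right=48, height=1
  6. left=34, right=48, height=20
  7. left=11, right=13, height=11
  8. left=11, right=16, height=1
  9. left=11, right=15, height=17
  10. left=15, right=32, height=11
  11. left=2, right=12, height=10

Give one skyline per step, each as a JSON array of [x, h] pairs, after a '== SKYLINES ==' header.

== SKYLINES ==
[[6,11],[15,0]]
[[6,17],[15,0]]
[[6,17],[15,11],[16,0]]
[[0,11],[3,0],[6,17],[15,11],[16,0]]
[[0,11],[3,0],[6,17],[15,11],[16,0],[43,1],[48,0]]
[[0,11],[3,0],[6,17],[15,11],[16,0],[34,20],[48,0]]
[[0,11],[3,0],[6,17],[15,11],[16,0],[34,20],[48,0]]
[[0,11],[3,0],[6,17],[15,11],[16,0],[34,20],[48,0]]
[[0,11],[3,0],[6,17],[15,11],[16,0],[34,20],[48,0]]
[[0,11],[3,0],[6,17],[15,11],[32,0],[34,20],[48,0]]
[[0,11],[3,10],[6,17],[15,11],[32,0],[34,20],[48,0]]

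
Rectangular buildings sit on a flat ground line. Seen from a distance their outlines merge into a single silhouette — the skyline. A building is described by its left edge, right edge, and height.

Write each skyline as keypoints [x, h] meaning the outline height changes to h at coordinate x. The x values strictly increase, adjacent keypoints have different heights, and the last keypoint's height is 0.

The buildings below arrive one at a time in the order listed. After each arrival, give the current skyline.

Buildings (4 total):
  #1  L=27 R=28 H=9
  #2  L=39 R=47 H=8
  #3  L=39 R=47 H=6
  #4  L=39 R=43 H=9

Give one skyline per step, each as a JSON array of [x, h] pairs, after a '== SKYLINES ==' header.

== SKYLINES ==
[[27,9],[28,0]]
[[27,9],[28,0],[39,8],[47,0]]
[[27,9],[28,0],[39,8],[47,0]]
[[27,9],[28,0],[39,9],[43,8],[47,0]]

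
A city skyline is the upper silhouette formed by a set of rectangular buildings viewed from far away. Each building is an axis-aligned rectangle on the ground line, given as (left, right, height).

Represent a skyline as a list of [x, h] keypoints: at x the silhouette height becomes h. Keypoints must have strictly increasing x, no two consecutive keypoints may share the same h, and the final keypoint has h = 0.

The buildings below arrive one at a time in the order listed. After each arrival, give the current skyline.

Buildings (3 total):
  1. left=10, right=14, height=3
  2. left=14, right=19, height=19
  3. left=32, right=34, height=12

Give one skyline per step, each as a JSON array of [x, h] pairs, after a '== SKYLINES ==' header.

== SKYLINES ==
[[10,3],[14,0]]
[[10,3],[14,19],[19,0]]
[[10,3],[14,19],[19,0],[32,12],[34,0]]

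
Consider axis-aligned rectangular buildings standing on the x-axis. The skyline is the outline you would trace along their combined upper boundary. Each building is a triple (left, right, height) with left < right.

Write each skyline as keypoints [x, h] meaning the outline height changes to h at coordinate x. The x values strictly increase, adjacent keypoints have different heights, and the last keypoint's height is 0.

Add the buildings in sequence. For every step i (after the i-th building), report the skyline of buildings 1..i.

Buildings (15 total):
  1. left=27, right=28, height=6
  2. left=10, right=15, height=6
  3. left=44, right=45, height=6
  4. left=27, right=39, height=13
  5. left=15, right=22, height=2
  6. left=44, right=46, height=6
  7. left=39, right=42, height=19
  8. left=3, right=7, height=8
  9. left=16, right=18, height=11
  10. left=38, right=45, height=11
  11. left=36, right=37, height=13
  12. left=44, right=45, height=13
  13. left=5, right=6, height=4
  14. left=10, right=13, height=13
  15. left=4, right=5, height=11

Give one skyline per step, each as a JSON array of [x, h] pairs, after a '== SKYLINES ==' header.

== SKYLINES ==
[[27,6],[28,0]]
[[10,6],[15,0],[27,6],[28,0]]
[[10,6],[15,0],[27,6],[28,0],[44,6],[45,0]]
[[10,6],[15,0],[27,13],[39,0],[44,6],[45,0]]
[[10,6],[15,2],[22,0],[27,13],[39,0],[44,6],[45,0]]
[[10,6],[15,2],[22,0],[27,13],[39,0],[44,6],[46,0]]
[[10,6],[15,2],[22,0],[27,13],[39,19],[42,0],[44,6],[46,0]]
[[3,8],[7,0],[10,6],[15,2],[22,0],[27,13],[39,19],[42,0],[44,6],[46,0]]
[[3,8],[7,0],[10,6],[15,2],[16,11],[18,2],[22,0],[27,13],[39,19],[42,0],[44,6],[46,0]]
[[3,8],[7,0],[10,6],[15,2],[16,11],[18,2],[22,0],[27,13],[39,19],[42,11],[45,6],[46,0]]
[[3,8],[7,0],[10,6],[15,2],[16,11],[18,2],[22,0],[27,13],[39,19],[42,11],[45,6],[46,0]]
[[3,8],[7,0],[10,6],[15,2],[16,11],[18,2],[22,0],[27,13],[39,19],[42,11],[44,13],[45,6],[46,0]]
[[3,8],[7,0],[10,6],[15,2],[16,11],[18,2],[22,0],[27,13],[39,19],[42,11],[44,13],[45,6],[46,0]]
[[3,8],[7,0],[10,13],[13,6],[15,2],[16,11],[18,2],[22,0],[27,13],[39,19],[42,11],[44,13],[45,6],[46,0]]
[[3,8],[4,11],[5,8],[7,0],[10,13],[13,6],[15,2],[16,11],[18,2],[22,0],[27,13],[39,19],[42,11],[44,13],[45,6],[46,0]]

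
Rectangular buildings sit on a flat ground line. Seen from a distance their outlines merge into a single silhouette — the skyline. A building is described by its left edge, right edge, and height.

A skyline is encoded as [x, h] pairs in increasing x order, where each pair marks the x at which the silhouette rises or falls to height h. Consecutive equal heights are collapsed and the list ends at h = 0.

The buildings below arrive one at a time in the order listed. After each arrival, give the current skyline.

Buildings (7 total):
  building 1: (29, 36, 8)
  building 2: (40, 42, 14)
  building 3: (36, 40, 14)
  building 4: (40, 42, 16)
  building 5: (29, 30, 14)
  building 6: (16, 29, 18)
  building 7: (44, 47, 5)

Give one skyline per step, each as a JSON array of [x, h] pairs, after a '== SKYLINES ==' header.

== SKYLINES ==
[[29,8],[36,0]]
[[29,8],[36,0],[40,14],[42,0]]
[[29,8],[36,14],[42,0]]
[[29,8],[36,14],[40,16],[42,0]]
[[29,14],[30,8],[36,14],[40,16],[42,0]]
[[16,18],[29,14],[30,8],[36,14],[40,16],[42,0]]
[[16,18],[29,14],[30,8],[36,14],[40,16],[42,0],[44,5],[47,0]]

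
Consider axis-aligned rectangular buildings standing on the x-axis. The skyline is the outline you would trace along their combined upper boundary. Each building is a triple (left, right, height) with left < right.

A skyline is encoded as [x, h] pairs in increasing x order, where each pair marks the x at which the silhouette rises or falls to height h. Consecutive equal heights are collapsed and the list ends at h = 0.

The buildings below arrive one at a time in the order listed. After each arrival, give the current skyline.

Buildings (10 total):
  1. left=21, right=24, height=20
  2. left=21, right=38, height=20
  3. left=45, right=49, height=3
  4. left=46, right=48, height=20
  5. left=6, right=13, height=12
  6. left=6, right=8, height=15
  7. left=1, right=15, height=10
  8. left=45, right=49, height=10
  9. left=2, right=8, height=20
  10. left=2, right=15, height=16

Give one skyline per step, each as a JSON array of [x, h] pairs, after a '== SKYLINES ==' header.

== SKYLINES ==
[[21,20],[24,0]]
[[21,20],[38,0]]
[[21,20],[38,0],[45,3],[49,0]]
[[21,20],[38,0],[45,3],[46,20],[48,3],[49,0]]
[[6,12],[13,0],[21,20],[38,0],[45,3],[46,20],[48,3],[49,0]]
[[6,15],[8,12],[13,0],[21,20],[38,0],[45,3],[46,20],[48,3],[49,0]]
[[1,10],[6,15],[8,12],[13,10],[15,0],[21,20],[38,0],[45,3],[46,20],[48,3],[49,0]]
[[1,10],[6,15],[8,12],[13,10],[15,0],[21,20],[38,0],[45,10],[46,20],[48,10],[49,0]]
[[1,10],[2,20],[8,12],[13,10],[15,0],[21,20],[38,0],[45,10],[46,20],[48,10],[49,0]]
[[1,10],[2,20],[8,16],[15,0],[21,20],[38,0],[45,10],[46,20],[48,10],[49,0]]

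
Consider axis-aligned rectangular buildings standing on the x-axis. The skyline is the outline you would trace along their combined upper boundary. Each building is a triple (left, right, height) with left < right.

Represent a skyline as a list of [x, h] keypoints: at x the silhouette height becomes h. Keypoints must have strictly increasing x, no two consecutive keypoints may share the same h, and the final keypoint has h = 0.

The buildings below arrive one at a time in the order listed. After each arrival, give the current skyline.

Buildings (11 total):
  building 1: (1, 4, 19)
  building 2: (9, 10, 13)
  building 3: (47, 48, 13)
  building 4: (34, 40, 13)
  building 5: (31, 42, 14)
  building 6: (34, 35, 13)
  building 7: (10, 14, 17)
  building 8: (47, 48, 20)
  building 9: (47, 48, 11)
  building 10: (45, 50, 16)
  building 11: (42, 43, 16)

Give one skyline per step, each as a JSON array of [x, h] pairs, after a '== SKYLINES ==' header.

== SKYLINES ==
[[1,19],[4,0]]
[[1,19],[4,0],[9,13],[10,0]]
[[1,19],[4,0],[9,13],[10,0],[47,13],[48,0]]
[[1,19],[4,0],[9,13],[10,0],[34,13],[40,0],[47,13],[48,0]]
[[1,19],[4,0],[9,13],[10,0],[31,14],[42,0],[47,13],[48,0]]
[[1,19],[4,0],[9,13],[10,0],[31,14],[42,0],[47,13],[48,0]]
[[1,19],[4,0],[9,13],[10,17],[14,0],[31,14],[42,0],[47,13],[48,0]]
[[1,19],[4,0],[9,13],[10,17],[14,0],[31,14],[42,0],[47,20],[48,0]]
[[1,19],[4,0],[9,13],[10,17],[14,0],[31,14],[42,0],[47,20],[48,0]]
[[1,19],[4,0],[9,13],[10,17],[14,0],[31,14],[42,0],[45,16],[47,20],[48,16],[50,0]]
[[1,19],[4,0],[9,13],[10,17],[14,0],[31,14],[42,16],[43,0],[45,16],[47,20],[48,16],[50,0]]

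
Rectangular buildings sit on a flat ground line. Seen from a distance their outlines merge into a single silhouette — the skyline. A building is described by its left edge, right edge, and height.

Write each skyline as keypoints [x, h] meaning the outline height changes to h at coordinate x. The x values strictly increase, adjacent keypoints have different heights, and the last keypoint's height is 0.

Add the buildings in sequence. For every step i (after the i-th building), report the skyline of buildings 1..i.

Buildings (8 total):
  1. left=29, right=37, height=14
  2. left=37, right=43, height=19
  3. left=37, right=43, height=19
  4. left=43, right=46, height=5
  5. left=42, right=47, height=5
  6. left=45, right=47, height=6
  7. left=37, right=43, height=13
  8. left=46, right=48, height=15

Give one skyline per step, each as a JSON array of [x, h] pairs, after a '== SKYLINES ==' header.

== SKYLINES ==
[[29,14],[37,0]]
[[29,14],[37,19],[43,0]]
[[29,14],[37,19],[43,0]]
[[29,14],[37,19],[43,5],[46,0]]
[[29,14],[37,19],[43,5],[47,0]]
[[29,14],[37,19],[43,5],[45,6],[47,0]]
[[29,14],[37,19],[43,5],[45,6],[47,0]]
[[29,14],[37,19],[43,5],[45,6],[46,15],[48,0]]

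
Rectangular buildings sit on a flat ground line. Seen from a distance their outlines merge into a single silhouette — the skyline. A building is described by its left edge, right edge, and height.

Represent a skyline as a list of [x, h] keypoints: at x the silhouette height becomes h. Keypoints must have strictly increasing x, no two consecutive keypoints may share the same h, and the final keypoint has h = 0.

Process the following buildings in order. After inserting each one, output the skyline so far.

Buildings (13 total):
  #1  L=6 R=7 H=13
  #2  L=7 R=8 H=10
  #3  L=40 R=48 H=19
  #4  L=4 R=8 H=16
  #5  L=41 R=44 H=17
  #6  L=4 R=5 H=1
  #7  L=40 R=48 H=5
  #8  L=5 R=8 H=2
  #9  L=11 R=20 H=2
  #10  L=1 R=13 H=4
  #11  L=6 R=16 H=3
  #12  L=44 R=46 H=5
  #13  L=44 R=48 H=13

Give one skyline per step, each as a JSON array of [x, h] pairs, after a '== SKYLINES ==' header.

== SKYLINES ==
[[6,13],[7,0]]
[[6,13],[7,10],[8,0]]
[[6,13],[7,10],[8,0],[40,19],[48,0]]
[[4,16],[8,0],[40,19],[48,0]]
[[4,16],[8,0],[40,19],[48,0]]
[[4,16],[8,0],[40,19],[48,0]]
[[4,16],[8,0],[40,19],[48,0]]
[[4,16],[8,0],[40,19],[48,0]]
[[4,16],[8,0],[11,2],[20,0],[40,19],[48,0]]
[[1,4],[4,16],[8,4],[13,2],[20,0],[40,19],[48,0]]
[[1,4],[4,16],[8,4],[13,3],[16,2],[20,0],[40,19],[48,0]]
[[1,4],[4,16],[8,4],[13,3],[16,2],[20,0],[40,19],[48,0]]
[[1,4],[4,16],[8,4],[13,3],[16,2],[20,0],[40,19],[48,0]]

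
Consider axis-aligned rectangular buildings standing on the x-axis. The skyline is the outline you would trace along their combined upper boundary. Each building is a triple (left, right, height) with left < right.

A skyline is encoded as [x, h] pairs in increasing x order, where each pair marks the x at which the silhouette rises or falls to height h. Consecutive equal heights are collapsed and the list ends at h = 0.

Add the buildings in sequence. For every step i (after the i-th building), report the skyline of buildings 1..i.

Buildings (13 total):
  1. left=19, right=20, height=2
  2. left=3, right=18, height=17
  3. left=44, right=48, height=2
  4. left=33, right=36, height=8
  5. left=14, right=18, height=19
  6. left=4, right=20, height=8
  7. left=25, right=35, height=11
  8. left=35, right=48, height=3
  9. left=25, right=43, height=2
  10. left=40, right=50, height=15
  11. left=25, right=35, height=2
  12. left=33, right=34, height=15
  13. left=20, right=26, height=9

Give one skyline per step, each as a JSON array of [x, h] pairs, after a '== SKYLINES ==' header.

== SKYLINES ==
[[19,2],[20,0]]
[[3,17],[18,0],[19,2],[20,0]]
[[3,17],[18,0],[19,2],[20,0],[44,2],[48,0]]
[[3,17],[18,0],[19,2],[20,0],[33,8],[36,0],[44,2],[48,0]]
[[3,17],[14,19],[18,0],[19,2],[20,0],[33,8],[36,0],[44,2],[48,0]]
[[3,17],[14,19],[18,8],[20,0],[33,8],[36,0],[44,2],[48,0]]
[[3,17],[14,19],[18,8],[20,0],[25,11],[35,8],[36,0],[44,2],[48,0]]
[[3,17],[14,19],[18,8],[20,0],[25,11],[35,8],[36,3],[48,0]]
[[3,17],[14,19],[18,8],[20,0],[25,11],[35,8],[36,3],[48,0]]
[[3,17],[14,19],[18,8],[20,0],[25,11],[35,8],[36,3],[40,15],[50,0]]
[[3,17],[14,19],[18,8],[20,0],[25,11],[35,8],[36,3],[40,15],[50,0]]
[[3,17],[14,19],[18,8],[20,0],[25,11],[33,15],[34,11],[35,8],[36,3],[40,15],[50,0]]
[[3,17],[14,19],[18,8],[20,9],[25,11],[33,15],[34,11],[35,8],[36,3],[40,15],[50,0]]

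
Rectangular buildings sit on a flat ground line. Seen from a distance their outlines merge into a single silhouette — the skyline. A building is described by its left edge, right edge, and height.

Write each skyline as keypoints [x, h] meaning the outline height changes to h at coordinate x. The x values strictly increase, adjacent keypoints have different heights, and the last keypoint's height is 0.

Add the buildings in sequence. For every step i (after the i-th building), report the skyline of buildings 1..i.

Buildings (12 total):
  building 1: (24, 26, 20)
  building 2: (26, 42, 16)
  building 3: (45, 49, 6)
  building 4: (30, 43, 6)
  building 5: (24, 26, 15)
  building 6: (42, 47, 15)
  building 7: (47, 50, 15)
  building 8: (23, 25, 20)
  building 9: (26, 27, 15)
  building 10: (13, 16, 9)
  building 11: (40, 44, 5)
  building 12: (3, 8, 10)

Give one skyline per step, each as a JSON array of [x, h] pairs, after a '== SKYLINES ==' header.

== SKYLINES ==
[[24,20],[26,0]]
[[24,20],[26,16],[42,0]]
[[24,20],[26,16],[42,0],[45,6],[49,0]]
[[24,20],[26,16],[42,6],[43,0],[45,6],[49,0]]
[[24,20],[26,16],[42,6],[43,0],[45,6],[49,0]]
[[24,20],[26,16],[42,15],[47,6],[49,0]]
[[24,20],[26,16],[42,15],[50,0]]
[[23,20],[26,16],[42,15],[50,0]]
[[23,20],[26,16],[42,15],[50,0]]
[[13,9],[16,0],[23,20],[26,16],[42,15],[50,0]]
[[13,9],[16,0],[23,20],[26,16],[42,15],[50,0]]
[[3,10],[8,0],[13,9],[16,0],[23,20],[26,16],[42,15],[50,0]]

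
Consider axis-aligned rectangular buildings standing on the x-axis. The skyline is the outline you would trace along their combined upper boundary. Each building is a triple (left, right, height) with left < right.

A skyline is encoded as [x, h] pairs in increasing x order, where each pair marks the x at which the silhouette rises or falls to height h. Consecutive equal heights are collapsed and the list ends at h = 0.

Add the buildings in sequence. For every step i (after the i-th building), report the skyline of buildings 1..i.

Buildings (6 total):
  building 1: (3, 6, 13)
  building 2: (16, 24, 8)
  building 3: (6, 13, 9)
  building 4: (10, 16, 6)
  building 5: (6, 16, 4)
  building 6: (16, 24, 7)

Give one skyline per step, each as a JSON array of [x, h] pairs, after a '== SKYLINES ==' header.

== SKYLINES ==
[[3,13],[6,0]]
[[3,13],[6,0],[16,8],[24,0]]
[[3,13],[6,9],[13,0],[16,8],[24,0]]
[[3,13],[6,9],[13,6],[16,8],[24,0]]
[[3,13],[6,9],[13,6],[16,8],[24,0]]
[[3,13],[6,9],[13,6],[16,8],[24,0]]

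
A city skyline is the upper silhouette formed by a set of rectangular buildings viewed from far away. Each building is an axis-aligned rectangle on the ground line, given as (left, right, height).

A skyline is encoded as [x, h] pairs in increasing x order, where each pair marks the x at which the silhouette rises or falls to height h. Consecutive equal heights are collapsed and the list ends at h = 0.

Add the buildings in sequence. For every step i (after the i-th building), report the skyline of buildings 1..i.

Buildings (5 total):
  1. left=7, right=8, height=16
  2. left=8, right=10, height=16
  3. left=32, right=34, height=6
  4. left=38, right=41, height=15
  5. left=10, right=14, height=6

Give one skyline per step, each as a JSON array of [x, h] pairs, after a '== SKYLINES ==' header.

== SKYLINES ==
[[7,16],[8,0]]
[[7,16],[10,0]]
[[7,16],[10,0],[32,6],[34,0]]
[[7,16],[10,0],[32,6],[34,0],[38,15],[41,0]]
[[7,16],[10,6],[14,0],[32,6],[34,0],[38,15],[41,0]]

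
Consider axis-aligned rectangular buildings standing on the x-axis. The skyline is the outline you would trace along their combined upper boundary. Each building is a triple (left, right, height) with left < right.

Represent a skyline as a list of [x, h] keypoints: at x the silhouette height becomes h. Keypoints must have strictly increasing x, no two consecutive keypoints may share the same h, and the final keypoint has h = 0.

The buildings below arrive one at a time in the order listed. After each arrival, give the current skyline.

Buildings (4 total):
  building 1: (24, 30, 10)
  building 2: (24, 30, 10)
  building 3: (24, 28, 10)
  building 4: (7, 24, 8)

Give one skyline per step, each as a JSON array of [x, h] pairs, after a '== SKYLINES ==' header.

== SKYLINES ==
[[24,10],[30,0]]
[[24,10],[30,0]]
[[24,10],[30,0]]
[[7,8],[24,10],[30,0]]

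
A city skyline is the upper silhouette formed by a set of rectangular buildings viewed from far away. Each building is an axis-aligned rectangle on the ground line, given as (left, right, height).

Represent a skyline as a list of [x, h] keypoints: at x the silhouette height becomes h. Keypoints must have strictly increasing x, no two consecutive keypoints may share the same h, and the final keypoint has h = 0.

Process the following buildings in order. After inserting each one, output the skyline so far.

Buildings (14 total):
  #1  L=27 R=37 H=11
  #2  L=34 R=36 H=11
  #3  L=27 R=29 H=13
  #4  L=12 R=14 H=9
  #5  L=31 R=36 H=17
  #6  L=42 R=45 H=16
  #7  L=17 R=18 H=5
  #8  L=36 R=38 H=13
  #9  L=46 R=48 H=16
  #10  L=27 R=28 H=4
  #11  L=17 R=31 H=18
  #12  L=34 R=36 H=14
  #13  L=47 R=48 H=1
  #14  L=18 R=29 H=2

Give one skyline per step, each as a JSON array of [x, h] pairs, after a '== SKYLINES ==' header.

== SKYLINES ==
[[27,11],[37,0]]
[[27,11],[37,0]]
[[27,13],[29,11],[37,0]]
[[12,9],[14,0],[27,13],[29,11],[37,0]]
[[12,9],[14,0],[27,13],[29,11],[31,17],[36,11],[37,0]]
[[12,9],[14,0],[27,13],[29,11],[31,17],[36,11],[37,0],[42,16],[45,0]]
[[12,9],[14,0],[17,5],[18,0],[27,13],[29,11],[31,17],[36,11],[37,0],[42,16],[45,0]]
[[12,9],[14,0],[17,5],[18,0],[27,13],[29,11],[31,17],[36,13],[38,0],[42,16],[45,0]]
[[12,9],[14,0],[17,5],[18,0],[27,13],[29,11],[31,17],[36,13],[38,0],[42,16],[45,0],[46,16],[48,0]]
[[12,9],[14,0],[17,5],[18,0],[27,13],[29,11],[31,17],[36,13],[38,0],[42,16],[45,0],[46,16],[48,0]]
[[12,9],[14,0],[17,18],[31,17],[36,13],[38,0],[42,16],[45,0],[46,16],[48,0]]
[[12,9],[14,0],[17,18],[31,17],[36,13],[38,0],[42,16],[45,0],[46,16],[48,0]]
[[12,9],[14,0],[17,18],[31,17],[36,13],[38,0],[42,16],[45,0],[46,16],[48,0]]
[[12,9],[14,0],[17,18],[31,17],[36,13],[38,0],[42,16],[45,0],[46,16],[48,0]]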